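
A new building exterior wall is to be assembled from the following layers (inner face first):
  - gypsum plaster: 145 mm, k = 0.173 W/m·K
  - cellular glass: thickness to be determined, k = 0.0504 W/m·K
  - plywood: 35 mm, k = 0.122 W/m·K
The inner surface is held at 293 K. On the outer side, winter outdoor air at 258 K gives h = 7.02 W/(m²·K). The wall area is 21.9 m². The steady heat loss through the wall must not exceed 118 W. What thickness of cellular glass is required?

Treating each layer as a thermal resistance in series:
R_gypsum plaster = L/(kA) = 0.145/(0.173×21.9) = 0.03827 K/W
R_plywood = L/(kA) = 0.035/(0.122×21.9) = 0.0131 K/W
R_outer film = 1/(h_o·A) = 1/(7.02×21.9) = 0.006505 K/W
Sum of the known resistances R_other = 0.05788 K/W
Required total resistance R_tot = ΔT/Q_allow = 35/118 = 0.2966 K/W
R_cellular glass = R_tot − R_other = 0.2387 K/W
L = R·k·A = 0.2387×0.0504×21.9

L ≈ 264 mm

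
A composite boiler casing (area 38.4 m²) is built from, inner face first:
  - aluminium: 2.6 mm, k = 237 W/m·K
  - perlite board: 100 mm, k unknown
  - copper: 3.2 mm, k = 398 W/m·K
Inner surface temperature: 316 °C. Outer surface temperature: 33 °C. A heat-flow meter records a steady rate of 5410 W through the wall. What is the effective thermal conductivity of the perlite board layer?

Series thermal resistances:
R_aluminium = L/(kA) = 0.0026/(237×38.4) = 2.857×10^-7 K/W
R_copper = L/(kA) = 0.0032/(398×38.4) = 2.094×10^-7 K/W
Sum of known resistances R_other = 4.951×10^-7 K/W
Total R = ΔT/Q = 283/5410 = 0.05231 K/W
R_perlite board = R_total − R_other = 0.05231 K/W
k = L/(R·A) = 0.1/(0.05231×38.4)

k ≈ 0.0498 W/(m·K)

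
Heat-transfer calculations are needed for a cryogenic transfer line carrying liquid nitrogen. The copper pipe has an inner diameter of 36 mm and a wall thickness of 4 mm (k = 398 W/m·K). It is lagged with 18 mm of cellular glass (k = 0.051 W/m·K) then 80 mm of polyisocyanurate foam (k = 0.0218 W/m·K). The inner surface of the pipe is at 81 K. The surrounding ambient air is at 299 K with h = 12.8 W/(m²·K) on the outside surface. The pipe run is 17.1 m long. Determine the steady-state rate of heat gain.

Q ≈ 373 W

Treating each annulus and film as a series resistance:
R_copper pipe wall = ln(22/18)/(2π×398×17.1) = 4.693×10^-6 K/W
R_cellular glass = ln(40/22)/(2π×0.051×17.1) = 0.1091 K/W
R_polyisocyanurate foam = ln(120/40)/(2π×0.0218×17.1) = 0.469 K/W
R_outer film = 1/(h_o·2πr_oL) = 1/(12.8×2π×0.12×17.1) = 0.006059 K/W
R_total = 0.5842 K/W
Q = ΔT/R_total = 218/0.5842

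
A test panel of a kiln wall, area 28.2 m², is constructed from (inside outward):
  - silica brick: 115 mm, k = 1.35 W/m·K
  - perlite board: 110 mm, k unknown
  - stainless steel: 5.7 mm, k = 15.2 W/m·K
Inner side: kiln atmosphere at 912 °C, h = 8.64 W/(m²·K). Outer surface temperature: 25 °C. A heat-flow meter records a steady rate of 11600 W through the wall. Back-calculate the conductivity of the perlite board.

Using the resistance-network approach (series):
R_inner film = 1/(h_i·A) = 1/(8.64×28.2) = 0.004104 K/W
R_silica brick = L/(kA) = 0.115/(1.35×28.2) = 0.003021 K/W
R_stainless steel = L/(kA) = 0.0057/(15.2×28.2) = 1.33×10^-5 K/W
Sum of known resistances R_other = 0.007138 K/W
Total R = ΔT/Q = 887/11600 = 0.07647 K/W
R_perlite board = R_total − R_other = 0.06933 K/W
k = L/(R·A) = 0.11/(0.06933×28.2)

k ≈ 0.0563 W/(m·K)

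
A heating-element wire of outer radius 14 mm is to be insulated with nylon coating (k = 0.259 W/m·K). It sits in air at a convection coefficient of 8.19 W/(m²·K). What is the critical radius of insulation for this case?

For a cylinder r_cr = k/h = 0.259/8.19
r_cr = 31.6 mm; since the bare radius (14 mm) is below r_cr, adding a thin layer of insulation will *increase* heat loss.

r_cr ≈ 31.6 mm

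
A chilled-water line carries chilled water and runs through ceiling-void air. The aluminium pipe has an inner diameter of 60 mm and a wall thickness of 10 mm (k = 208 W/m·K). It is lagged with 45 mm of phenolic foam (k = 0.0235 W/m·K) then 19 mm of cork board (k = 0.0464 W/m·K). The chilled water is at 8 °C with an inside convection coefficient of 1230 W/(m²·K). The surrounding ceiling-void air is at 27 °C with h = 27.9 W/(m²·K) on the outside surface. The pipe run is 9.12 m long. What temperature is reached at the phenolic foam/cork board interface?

T ≈ 24.6 °C

Cylindrical conduction, so R = ln(r₂/r₁)/(2πkL) per layer, in series:
R_inner film = 1/(h_i·2πr₁L) = 1/(1230×2π×0.03×9.12) = 4.729×10^-4 K/W
R_aluminium pipe wall = ln(40/30)/(2π×208×9.12) = 2.414×10^-5 K/W
R_phenolic foam = ln(85/40)/(2π×0.0235×9.12) = 0.5598 K/W
R_cork board = ln(104/85)/(2π×0.0464×9.12) = 0.07587 K/W
R_outer film = 1/(h_o·2πr_oL) = 1/(27.9×2π×0.104×9.12) = 0.006014 K/W
R_total = 0.6421 K/W
Q = ΔT/R_total = 19/0.6421
Q = 29.6 W
T_interface = T_inner + Q·ΣR(inner→interface) = 8 + 29.6×0.5603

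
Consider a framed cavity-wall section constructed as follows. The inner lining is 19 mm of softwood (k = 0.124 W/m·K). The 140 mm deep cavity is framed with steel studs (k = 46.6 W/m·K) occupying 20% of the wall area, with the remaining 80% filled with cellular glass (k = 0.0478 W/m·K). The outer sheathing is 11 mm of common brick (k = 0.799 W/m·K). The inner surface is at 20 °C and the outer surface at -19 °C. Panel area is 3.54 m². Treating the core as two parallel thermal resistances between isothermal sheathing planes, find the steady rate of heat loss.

Q ≈ 759 W

Sheathing layers in series; stud and cavity paths in parallel between them.
R_inner = 0.019/(0.124×3.54) = 0.04328 K/W
R_stud  = 0.14/(46.6×0.2×3.54) = 0.004243 K/W
R_cav   = 0.14/(0.0478×0.8×3.54) = 1.034 K/W
1/R_core = 1/R_stud + 1/R_cav → R_core = 0.004226 K/W
R_outer = 0.011/(0.799×3.54) = 0.003889 K/W
R_total = 0.0514 K/W
Q = ΔT/R_total = 39/0.0514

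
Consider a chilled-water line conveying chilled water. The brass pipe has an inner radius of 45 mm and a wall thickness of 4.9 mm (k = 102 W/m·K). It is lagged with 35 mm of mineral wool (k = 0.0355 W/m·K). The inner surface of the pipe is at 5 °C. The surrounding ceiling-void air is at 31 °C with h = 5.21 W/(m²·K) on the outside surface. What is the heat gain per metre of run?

q′ ≈ 9.48 W/m

Cylindrical conduction, so R = ln(r₂/r₁)/(2πkL) per layer, in series:
R_brass pipe wall = ln(49.9/45)/(2π×102×1) = 1.613×10^-4 K/W
R_mineral wool = ln(84.9/49.9)/(2π×0.0355×1) = 2.383 K/W
R_outer film = 1/(h_o·2πr_oL) = 1/(5.21×2π×0.0849×1) = 0.3598 K/W
R_total = 2.743 K/W
Q = ΔT/R_total = 26/2.743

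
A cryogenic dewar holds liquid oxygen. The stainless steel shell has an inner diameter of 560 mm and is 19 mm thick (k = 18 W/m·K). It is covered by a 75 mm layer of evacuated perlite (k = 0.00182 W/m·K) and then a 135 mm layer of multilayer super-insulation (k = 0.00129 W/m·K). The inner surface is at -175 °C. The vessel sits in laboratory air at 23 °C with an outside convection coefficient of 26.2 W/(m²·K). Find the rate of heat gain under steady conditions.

Each spherical layer contributes R = (1/r_i − 1/r_o)/(4πk):
R_stainless steel shell = (1/0.28 − 1/0.299)/(4π×18) = 0.001003 K/W
R_evacuated perlite = (1/0.299 − 1/0.374)/(4π×0.00182) = 29.32 K/W
R_multilayer super-insulation = (1/0.374 − 1/0.509)/(4π×0.00129) = 43.75 K/W
R_outer film = 1/(h·4πr_o²) = 1/(26.2×4π×0.509²) = 0.01172 K/W
R_total = 73.08 K/W
Q = ΔT/R_total = 198/73.08

Q ≈ 2.71 W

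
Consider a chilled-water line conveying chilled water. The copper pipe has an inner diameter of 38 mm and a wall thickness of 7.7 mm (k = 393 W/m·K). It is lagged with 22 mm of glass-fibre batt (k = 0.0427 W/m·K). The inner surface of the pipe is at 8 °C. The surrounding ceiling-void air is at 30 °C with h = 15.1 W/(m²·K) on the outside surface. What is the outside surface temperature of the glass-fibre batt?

Per-layer cylindrical resistances, series-summed:
R_copper pipe wall = ln(26.7/19)/(2π×393×1) = 1.378×10^-4 K/W
R_glass-fibre batt = ln(48.7/26.7)/(2π×0.0427×1) = 2.24 K/W
R_outer film = 1/(h_o·2πr_oL) = 1/(15.1×2π×0.0487×1) = 0.2164 K/W
R_total = 2.457 K/W
Q = ΔT/R_total = 22/2.457
Q = 8.96 W/m
T_interface = T_inner + Q·ΣR(inner→interface) = 8 + 8.96×2.24

T ≈ 28.1 °C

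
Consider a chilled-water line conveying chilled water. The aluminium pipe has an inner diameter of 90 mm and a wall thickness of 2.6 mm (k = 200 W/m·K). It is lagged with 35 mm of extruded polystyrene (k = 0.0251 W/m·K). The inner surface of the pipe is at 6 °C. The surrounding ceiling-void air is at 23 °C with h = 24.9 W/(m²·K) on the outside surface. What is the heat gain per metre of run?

Treating each annulus and film as a series resistance:
R_aluminium pipe wall = ln(47.6/45)/(2π×200×1) = 4.47×10^-5 K/W
R_extruded polystyrene = ln(82.6/47.6)/(2π×0.0251×1) = 3.495 K/W
R_outer film = 1/(h_o·2πr_oL) = 1/(24.9×2π×0.0826×1) = 0.07738 K/W
R_total = 3.572 K/W
Q = ΔT/R_total = 17/3.572

q′ ≈ 4.76 W/m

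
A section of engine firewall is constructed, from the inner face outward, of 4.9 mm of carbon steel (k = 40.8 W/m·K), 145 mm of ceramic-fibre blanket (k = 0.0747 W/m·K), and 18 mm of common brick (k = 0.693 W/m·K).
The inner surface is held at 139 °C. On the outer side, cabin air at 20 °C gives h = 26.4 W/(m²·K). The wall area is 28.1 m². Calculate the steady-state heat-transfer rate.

Q ≈ 1670 W

Model the wall as resistances in series:
R_carbon steel = L/(kA) = 0.0049/(40.8×28.1) = 4.274×10^-6 K/W
R_ceramic-fibre blanket = L/(kA) = 0.145/(0.0747×28.1) = 0.06908 K/W
R_common brick = L/(kA) = 0.018/(0.693×28.1) = 9.243×10^-4 K/W
R_outer film = 1/(h_o·A) = 1/(26.4×28.1) = 0.001348 K/W
R_total = 0.07135 K/W
Q = ΔT / R_total = 119 / 0.07135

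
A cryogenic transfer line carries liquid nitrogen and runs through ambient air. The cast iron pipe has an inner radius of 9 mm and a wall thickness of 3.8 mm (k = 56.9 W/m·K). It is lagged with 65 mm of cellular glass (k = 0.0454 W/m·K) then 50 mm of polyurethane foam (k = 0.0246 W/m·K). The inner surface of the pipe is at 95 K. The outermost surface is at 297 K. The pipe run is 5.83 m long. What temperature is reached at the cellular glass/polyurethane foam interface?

For a radial system each layer contributes R = ln(r_out/r_in)/(2πkL); films add R = 1/(hA).
R_cast iron pipe wall = ln(12.8/9)/(2π×56.9×5.83) = 1.69×10^-4 K/W
R_cellular glass = ln(77.8/12.8)/(2π×0.0454×5.83) = 1.085 K/W
R_polyurethane foam = ln(127.8/77.8)/(2π×0.0246×5.83) = 0.5508 K/W
R_total = 1.636 K/W
Q = ΔT/R_total = 202/1.636
Q = 123 W
T_interface = T_inner + Q·ΣR(inner→interface) = 95 + 123×1.085

T ≈ 229 K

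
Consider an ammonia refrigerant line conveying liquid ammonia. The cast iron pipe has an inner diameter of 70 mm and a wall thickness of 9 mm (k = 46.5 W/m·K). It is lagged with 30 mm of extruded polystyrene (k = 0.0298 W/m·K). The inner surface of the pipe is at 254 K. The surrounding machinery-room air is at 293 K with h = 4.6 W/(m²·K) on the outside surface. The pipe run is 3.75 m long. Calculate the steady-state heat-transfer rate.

Radial resistances (cylindrical: R_cond = ln(r_o/r_i)/(2πkL), R_conv = 1/(h·2πrL)):
R_cast iron pipe wall = ln(44/35)/(2π×46.5×3.75) = 2.089×10^-4 K/W
R_extruded polystyrene = ln(74/44)/(2π×0.0298×3.75) = 0.7404 K/W
R_outer film = 1/(h_o·2πr_oL) = 1/(4.6×2π×0.074×3.75) = 0.1247 K/W
R_total = 0.8653 K/W
Q = ΔT/R_total = 39/0.8653

Q ≈ 45.1 W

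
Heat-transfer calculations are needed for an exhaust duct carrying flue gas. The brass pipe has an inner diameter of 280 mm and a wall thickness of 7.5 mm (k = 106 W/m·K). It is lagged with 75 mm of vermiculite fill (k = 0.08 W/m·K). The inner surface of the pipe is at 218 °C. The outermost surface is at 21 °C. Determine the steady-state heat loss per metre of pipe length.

q′ ≈ 241 W/m

For a radial system each layer contributes R = ln(r_out/r_in)/(2πkL); films add R = 1/(hA).
R_brass pipe wall = ln(147.5/140)/(2π×106×1) = 7.835×10^-5 K/W
R_vermiculite fill = ln(222.5/147.5)/(2π×0.08×1) = 0.8179 K/W
R_total = 0.8179 K/W
Q = ΔT/R_total = 197/0.8179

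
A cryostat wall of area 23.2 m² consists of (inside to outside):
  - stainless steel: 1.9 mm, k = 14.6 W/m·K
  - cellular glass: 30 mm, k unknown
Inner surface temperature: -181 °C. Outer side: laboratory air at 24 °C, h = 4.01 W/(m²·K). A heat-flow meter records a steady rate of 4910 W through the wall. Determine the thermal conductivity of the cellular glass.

Using the resistance-network approach (series):
R_stainless steel = L/(kA) = 0.0019/(14.6×23.2) = 5.609×10^-6 K/W
R_outer film = 1/(h_o·A) = 1/(4.01×23.2) = 0.01075 K/W
Sum of known resistances R_other = 0.01075 K/W
Total R = ΔT/Q = 205/4910 = 0.04175 K/W
R_cellular glass = R_total − R_other = 0.031 K/W
k = L/(R·A) = 0.03/(0.031×23.2)

k ≈ 0.0417 W/(m·K)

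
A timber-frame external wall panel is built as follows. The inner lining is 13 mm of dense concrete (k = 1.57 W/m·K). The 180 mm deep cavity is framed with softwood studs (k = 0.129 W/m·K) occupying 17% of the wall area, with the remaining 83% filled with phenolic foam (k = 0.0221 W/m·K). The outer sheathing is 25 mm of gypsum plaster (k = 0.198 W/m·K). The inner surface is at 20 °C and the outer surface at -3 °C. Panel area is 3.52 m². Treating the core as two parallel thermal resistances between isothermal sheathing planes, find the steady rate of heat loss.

Sheathing layers in series; stud and cavity paths in parallel between them.
R_inner = 0.013/(1.57×3.52) = 0.002352 K/W
R_stud  = 0.18/(0.129×0.17×3.52) = 2.332 K/W
R_cav   = 0.18/(0.0221×0.83×3.52) = 2.788 K/W
1/R_core = 1/R_stud + 1/R_cav → R_core = 1.27 K/W
R_outer = 0.025/(0.198×3.52) = 0.03587 K/W
R_total = 1.308 K/W
Q = ΔT/R_total = 23/1.308

Q ≈ 17.6 W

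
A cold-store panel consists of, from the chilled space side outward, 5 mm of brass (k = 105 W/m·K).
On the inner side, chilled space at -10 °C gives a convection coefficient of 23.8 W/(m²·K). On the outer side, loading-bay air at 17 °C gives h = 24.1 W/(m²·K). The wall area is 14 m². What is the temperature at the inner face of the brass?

Using the resistance-network approach (series):
R_inner film = 1/(h_i·A) = 1/(23.8×14) = 0.003001 K/W
R_brass = L/(kA) = 0.005/(105×14) = 3.401×10^-6 K/W
R_outer film = 1/(h_o·A) = 1/(24.1×14) = 0.002964 K/W
R_total = 0.005968 K/W;  Q = ΔT/R_total = 27/0.005968 = 4524 W
T_interface = T_inner + Q·ΣR(inner→interface) = -10 + 4520×0.003001

T ≈ 3.58 °C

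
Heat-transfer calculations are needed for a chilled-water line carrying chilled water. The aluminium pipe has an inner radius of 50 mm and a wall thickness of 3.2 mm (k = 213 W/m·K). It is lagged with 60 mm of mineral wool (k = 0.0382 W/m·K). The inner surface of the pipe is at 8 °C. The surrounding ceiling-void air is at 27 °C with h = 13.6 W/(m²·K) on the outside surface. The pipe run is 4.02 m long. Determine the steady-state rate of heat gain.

Cylindrical conduction, so R = ln(r₂/r₁)/(2πkL) per layer, in series:
R_aluminium pipe wall = ln(53.2/50)/(2π×213×4.02) = 1.153×10^-5 K/W
R_mineral wool = ln(113.2/53.2)/(2π×0.0382×4.02) = 0.7826 K/W
R_outer film = 1/(h_o·2πr_oL) = 1/(13.6×2π×0.1132×4.02) = 0.02572 K/W
R_total = 0.8083 K/W
Q = ΔT/R_total = 19/0.8083

Q ≈ 23.5 W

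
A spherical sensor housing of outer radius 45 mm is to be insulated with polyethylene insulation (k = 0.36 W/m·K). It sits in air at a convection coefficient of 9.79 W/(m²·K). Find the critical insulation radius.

For a sphere r_cr = 2k/h = 2×0.36/9.79
r_cr = 73.5 mm; since the bare radius (45 mm) is below r_cr, adding a thin layer of insulation will *increase* heat loss.

r_cr ≈ 73.5 mm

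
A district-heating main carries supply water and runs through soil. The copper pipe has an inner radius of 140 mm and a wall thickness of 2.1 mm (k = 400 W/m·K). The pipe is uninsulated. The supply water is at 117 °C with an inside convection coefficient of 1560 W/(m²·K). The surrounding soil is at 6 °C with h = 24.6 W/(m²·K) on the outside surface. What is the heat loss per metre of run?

Cylindrical conduction, so R = ln(r₂/r₁)/(2πkL) per layer, in series:
R_inner film = 1/(h_i·2πr₁L) = 1/(1560×2π×0.14×1) = 7.287×10^-4 K/W
R_copper pipe wall = ln(142.1/140)/(2π×400×1) = 5.924×10^-6 K/W
R_outer film = 1/(h_o·2πr_oL) = 1/(24.6×2π×0.1421×1) = 0.04553 K/W
R_total = 0.04626 K/W
Q = ΔT/R_total = 111/0.04626

q′ ≈ 2400 W/m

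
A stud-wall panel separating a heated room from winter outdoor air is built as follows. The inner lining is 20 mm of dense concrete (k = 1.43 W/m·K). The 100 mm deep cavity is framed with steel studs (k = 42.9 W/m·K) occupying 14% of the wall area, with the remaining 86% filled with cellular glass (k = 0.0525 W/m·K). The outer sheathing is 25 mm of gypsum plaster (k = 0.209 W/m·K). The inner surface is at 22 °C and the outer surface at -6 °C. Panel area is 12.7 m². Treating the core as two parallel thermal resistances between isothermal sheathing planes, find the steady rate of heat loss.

Sheathing layers in series; stud and cavity paths in parallel between them.
R_inner = 0.02/(1.43×12.7) = 0.001101 K/W
R_stud  = 0.1/(42.9×0.14×12.7) = 0.001311 K/W
R_cav   = 0.1/(0.0525×0.86×12.7) = 0.1744 K/W
1/R_core = 1/R_stud + 1/R_cav → R_core = 0.001301 K/W
R_outer = 0.025/(0.209×12.7) = 0.009419 K/W
R_total = 0.01182 K/W
Q = ΔT/R_total = 28/0.01182

Q ≈ 2370 W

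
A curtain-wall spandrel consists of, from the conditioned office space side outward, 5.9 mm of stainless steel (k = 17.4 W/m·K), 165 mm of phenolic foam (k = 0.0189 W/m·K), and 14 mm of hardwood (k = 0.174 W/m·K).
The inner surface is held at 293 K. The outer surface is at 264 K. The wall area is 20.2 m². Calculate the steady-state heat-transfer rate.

Using the resistance-network approach (series):
R_stainless steel = L/(kA) = 0.0059/(17.4×20.2) = 1.679×10^-5 K/W
R_phenolic foam = L/(kA) = 0.165/(0.0189×20.2) = 0.4322 K/W
R_hardwood = L/(kA) = 0.014/(0.174×20.2) = 0.003983 K/W
R_total = 0.4362 K/W
Q = ΔT / R_total = 29 / 0.4362

Q ≈ 66.5 W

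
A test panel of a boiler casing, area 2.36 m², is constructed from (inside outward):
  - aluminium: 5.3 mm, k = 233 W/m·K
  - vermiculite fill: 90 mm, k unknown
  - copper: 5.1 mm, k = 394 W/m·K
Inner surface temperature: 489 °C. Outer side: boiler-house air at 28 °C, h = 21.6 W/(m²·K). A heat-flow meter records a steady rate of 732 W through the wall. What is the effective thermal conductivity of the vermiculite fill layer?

k ≈ 0.0625 W/(m·K)

Thermal resistances in series:
R_aluminium = L/(kA) = 0.0053/(233×2.36) = 9.638×10^-6 K/W
R_copper = L/(kA) = 0.0051/(394×2.36) = 5.485×10^-6 K/W
R_outer film = 1/(h_o·A) = 1/(21.6×2.36) = 0.01962 K/W
Sum of known resistances R_other = 0.01963 K/W
Total R = ΔT/Q = 461/732 = 0.6298 K/W
R_vermiculite fill = R_total − R_other = 0.6101 K/W
k = L/(R·A) = 0.09/(0.6101×2.36)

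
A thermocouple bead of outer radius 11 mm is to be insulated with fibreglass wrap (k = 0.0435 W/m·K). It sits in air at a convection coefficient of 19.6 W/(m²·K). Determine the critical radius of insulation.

For a sphere r_cr = 2k/h = 2×0.0435/19.6
r_cr = 4.44 mm; since the bare radius (11 mm) is above r_cr, any added insulation will reduce heat loss.

r_cr ≈ 4.44 mm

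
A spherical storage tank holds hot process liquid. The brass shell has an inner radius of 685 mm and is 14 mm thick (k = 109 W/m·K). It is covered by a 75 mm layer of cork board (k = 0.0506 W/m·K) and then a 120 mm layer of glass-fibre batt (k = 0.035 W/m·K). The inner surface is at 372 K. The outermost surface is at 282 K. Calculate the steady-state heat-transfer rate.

Spherical conduction: R = (1/r_in − 1/r_out)/(4πk) per layer; series-sum.
R_brass shell = (1/0.685 − 1/0.699)/(4π×109) = 2.135×10^-5 K/W
R_cork board = (1/0.699 − 1/0.774)/(4π×0.0506) = 0.218 K/W
R_glass-fibre batt = (1/0.774 − 1/0.894)/(4π×0.035) = 0.3943 K/W
R_total = 0.6123 K/W
Q = ΔT/R_total = 90/0.6123

Q ≈ 147 W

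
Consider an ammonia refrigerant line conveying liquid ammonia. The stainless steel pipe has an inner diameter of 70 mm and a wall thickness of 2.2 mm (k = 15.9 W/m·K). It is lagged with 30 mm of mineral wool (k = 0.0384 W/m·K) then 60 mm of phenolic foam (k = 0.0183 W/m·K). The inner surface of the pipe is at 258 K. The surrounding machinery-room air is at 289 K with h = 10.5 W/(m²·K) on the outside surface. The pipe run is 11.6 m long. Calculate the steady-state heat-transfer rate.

Radial resistances (cylindrical: R_cond = ln(r_o/r_i)/(2πkL), R_conv = 1/(h·2πrL)):
R_stainless steel pipe wall = ln(37.2/35)/(2π×15.9×11.6) = 5.26×10^-5 K/W
R_mineral wool = ln(67.2/37.2)/(2π×0.0384×11.6) = 0.2113 K/W
R_phenolic foam = ln(127.2/67.2)/(2π×0.0183×11.6) = 0.4784 K/W
R_outer film = 1/(h_o·2πr_oL) = 1/(10.5×2π×0.1272×11.6) = 0.01027 K/W
R_total = 0.7 K/W
Q = ΔT/R_total = 31/0.7

Q ≈ 44.3 W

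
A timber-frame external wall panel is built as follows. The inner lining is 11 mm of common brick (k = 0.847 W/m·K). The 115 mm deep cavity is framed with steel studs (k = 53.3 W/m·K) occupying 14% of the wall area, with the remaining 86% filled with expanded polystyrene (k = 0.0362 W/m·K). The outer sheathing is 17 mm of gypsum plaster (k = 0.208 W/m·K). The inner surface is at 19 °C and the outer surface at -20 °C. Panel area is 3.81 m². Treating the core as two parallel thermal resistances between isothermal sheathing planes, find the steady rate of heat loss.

Q ≈ 1350 W

Sheathing layers in series; stud and cavity paths in parallel between them.
R_inner = 0.011/(0.847×3.81) = 0.003409 K/W
R_stud  = 0.115/(53.3×0.14×3.81) = 0.004045 K/W
R_cav   = 0.115/(0.0362×0.86×3.81) = 0.9695 K/W
1/R_core = 1/R_stud + 1/R_cav → R_core = 0.004028 K/W
R_outer = 0.017/(0.208×3.81) = 0.02145 K/W
R_total = 0.02889 K/W
Q = ΔT/R_total = 39/0.02889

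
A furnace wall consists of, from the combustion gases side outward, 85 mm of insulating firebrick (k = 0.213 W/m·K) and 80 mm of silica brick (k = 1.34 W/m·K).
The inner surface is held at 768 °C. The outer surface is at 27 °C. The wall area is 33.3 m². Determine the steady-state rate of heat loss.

Model the wall as resistances in series:
R_insulating firebrick = L/(kA) = 0.085/(0.213×33.3) = 0.01198 K/W
R_silica brick = L/(kA) = 0.08/(1.34×33.3) = 0.001793 K/W
R_total = 0.01378 K/W
Q = ΔT / R_total = 741 / 0.01378

Q ≈ 53800 W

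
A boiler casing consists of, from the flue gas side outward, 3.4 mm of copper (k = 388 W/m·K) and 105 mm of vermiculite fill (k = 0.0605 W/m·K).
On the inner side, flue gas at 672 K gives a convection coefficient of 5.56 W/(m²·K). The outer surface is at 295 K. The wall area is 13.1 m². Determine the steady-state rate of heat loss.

Thermal resistances in series:
R_inner film = 1/(h_i·A) = 1/(5.56×13.1) = 0.01373 K/W
R_copper = L/(kA) = 0.0034/(388×13.1) = 6.689×10^-7 K/W
R_vermiculite fill = L/(kA) = 0.105/(0.0605×13.1) = 0.1325 K/W
R_total = 0.1462 K/W
Q = ΔT / R_total = 377 / 0.1462

Q ≈ 2580 W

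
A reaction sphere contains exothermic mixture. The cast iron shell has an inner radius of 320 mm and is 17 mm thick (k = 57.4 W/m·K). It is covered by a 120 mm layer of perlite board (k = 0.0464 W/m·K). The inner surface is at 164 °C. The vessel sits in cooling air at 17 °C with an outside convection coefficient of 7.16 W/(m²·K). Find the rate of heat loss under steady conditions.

Radial (spherical) resistances in series:
R_cast iron shell = (1/0.32 − 1/0.337)/(4π×57.4) = 2.185×10^-4 K/W
R_perlite board = (1/0.337 − 1/0.457)/(4π×0.0464) = 1.336 K/W
R_outer film = 1/(h·4πr_o²) = 1/(7.16×4π×0.457²) = 0.05322 K/W
R_total = 1.39 K/W
Q = ΔT/R_total = 147/1.39

Q ≈ 106 W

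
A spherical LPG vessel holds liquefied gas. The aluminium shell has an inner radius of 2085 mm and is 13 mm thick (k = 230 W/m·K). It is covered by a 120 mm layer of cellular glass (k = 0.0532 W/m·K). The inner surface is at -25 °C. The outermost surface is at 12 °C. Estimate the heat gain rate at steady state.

Q ≈ 959 W

Each spherical layer contributes R = (1/r_i − 1/r_o)/(4πk):
R_aluminium shell = (1/2.085 − 1/2.098)/(4π×230) = 1.028×10^-6 K/W
R_cellular glass = (1/2.098 − 1/2.218)/(4π×0.0532) = 0.03857 K/W
R_total = 0.03857 K/W
Q = ΔT/R_total = 37/0.03857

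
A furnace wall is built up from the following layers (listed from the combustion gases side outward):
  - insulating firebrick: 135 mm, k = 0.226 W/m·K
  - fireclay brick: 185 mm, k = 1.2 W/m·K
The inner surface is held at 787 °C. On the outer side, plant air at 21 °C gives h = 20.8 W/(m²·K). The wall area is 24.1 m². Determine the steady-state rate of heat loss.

Q ≈ 23100 W

Treating each layer as a thermal resistance in series:
R_insulating firebrick = L/(kA) = 0.135/(0.226×24.1) = 0.02479 K/W
R_fireclay brick = L/(kA) = 0.185/(1.2×24.1) = 0.006397 K/W
R_outer film = 1/(h_o·A) = 1/(20.8×24.1) = 0.001995 K/W
R_total = 0.03318 K/W
Q = ΔT / R_total = 766 / 0.03318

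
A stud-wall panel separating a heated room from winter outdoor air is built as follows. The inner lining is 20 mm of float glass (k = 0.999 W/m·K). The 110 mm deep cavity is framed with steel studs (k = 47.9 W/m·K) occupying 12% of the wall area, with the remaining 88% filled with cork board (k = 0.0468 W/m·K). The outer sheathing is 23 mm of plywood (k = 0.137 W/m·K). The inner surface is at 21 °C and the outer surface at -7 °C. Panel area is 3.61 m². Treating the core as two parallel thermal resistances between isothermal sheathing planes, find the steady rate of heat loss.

Q ≈ 489 W

Sheathing layers in series; stud and cavity paths in parallel between them.
R_inner = 0.02/(0.999×3.61) = 0.005546 K/W
R_stud  = 0.11/(47.9×0.12×3.61) = 0.005301 K/W
R_cav   = 0.11/(0.0468×0.88×3.61) = 0.7399 K/W
1/R_core = 1/R_stud + 1/R_cav → R_core = 0.005263 K/W
R_outer = 0.023/(0.137×3.61) = 0.04651 K/W
R_total = 0.05731 K/W
Q = ΔT/R_total = 28/0.05731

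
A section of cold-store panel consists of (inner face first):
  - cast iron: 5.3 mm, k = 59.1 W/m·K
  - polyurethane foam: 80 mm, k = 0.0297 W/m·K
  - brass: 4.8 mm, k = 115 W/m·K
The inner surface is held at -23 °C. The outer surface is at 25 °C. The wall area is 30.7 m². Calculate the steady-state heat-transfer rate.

Q ≈ 547 W

Treating each layer as a thermal resistance in series:
R_cast iron = L/(kA) = 0.0053/(59.1×30.7) = 2.921×10^-6 K/W
R_polyurethane foam = L/(kA) = 0.08/(0.0297×30.7) = 0.08774 K/W
R_brass = L/(kA) = 0.0048/(115×30.7) = 1.36×10^-6 K/W
R_total = 0.08774 K/W
Q = ΔT / R_total = 48 / 0.08774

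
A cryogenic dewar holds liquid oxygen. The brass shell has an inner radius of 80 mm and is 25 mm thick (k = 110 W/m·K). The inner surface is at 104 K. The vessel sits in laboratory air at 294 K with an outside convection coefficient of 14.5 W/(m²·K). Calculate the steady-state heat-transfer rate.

Spherical conduction: R = (1/r_in − 1/r_out)/(4πk) per layer; series-sum.
R_brass shell = (1/0.08 − 1/0.105)/(4π×110) = 0.002153 K/W
R_outer film = 1/(h·4πr_o²) = 1/(14.5×4π×0.105²) = 0.4978 K/W
R_total = 0.4999 K/W
Q = ΔT/R_total = 190/0.4999

Q ≈ 380 W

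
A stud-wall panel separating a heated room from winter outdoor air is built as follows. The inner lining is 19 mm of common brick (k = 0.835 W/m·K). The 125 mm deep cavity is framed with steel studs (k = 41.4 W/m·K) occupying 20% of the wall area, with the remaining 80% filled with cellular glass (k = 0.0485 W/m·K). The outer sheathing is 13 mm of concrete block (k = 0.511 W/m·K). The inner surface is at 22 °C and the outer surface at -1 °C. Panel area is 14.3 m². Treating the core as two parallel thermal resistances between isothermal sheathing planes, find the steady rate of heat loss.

Q ≈ 5200 W

Sheathing layers in series; stud and cavity paths in parallel between them.
R_inner = 0.019/(0.835×14.3) = 0.001591 K/W
R_stud  = 0.125/(41.4×0.2×14.3) = 0.001056 K/W
R_cav   = 0.125/(0.0485×0.8×14.3) = 0.2253 K/W
1/R_core = 1/R_stud + 1/R_cav → R_core = 0.001051 K/W
R_outer = 0.013/(0.511×14.3) = 0.001779 K/W
R_total = 0.004421 K/W
Q = ΔT/R_total = 23/0.004421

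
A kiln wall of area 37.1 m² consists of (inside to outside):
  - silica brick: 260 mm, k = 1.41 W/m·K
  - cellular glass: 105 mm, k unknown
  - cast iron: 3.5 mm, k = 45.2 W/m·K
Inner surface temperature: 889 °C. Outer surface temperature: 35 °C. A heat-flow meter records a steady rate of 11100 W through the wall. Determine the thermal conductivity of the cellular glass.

k ≈ 0.0393 W/(m·K)

Model the wall as resistances in series:
R_silica brick = L/(kA) = 0.26/(1.41×37.1) = 0.00497 K/W
R_cast iron = L/(kA) = 0.0035/(45.2×37.1) = 2.087×10^-6 K/W
Sum of known resistances R_other = 0.004972 K/W
Total R = ΔT/Q = 854/11100 = 0.07694 K/W
R_cellular glass = R_total − R_other = 0.07196 K/W
k = L/(R·A) = 0.105/(0.07196×37.1)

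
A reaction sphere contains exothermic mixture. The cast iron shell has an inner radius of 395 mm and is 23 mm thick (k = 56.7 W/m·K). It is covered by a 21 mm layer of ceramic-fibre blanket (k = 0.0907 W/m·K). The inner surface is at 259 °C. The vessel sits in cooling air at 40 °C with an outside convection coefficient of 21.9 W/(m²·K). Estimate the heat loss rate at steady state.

Radial (spherical) resistances in series:
R_cast iron shell = (1/0.395 − 1/0.418)/(4π×56.7) = 1.955×10^-4 K/W
R_ceramic-fibre blanket = (1/0.418 − 1/0.439)/(4π×0.0907) = 0.1004 K/W
R_outer film = 1/(h·4πr_o²) = 1/(21.9×4π×0.439²) = 0.01885 K/W
R_total = 0.1195 K/W
Q = ΔT/R_total = 219/0.1195

Q ≈ 1830 W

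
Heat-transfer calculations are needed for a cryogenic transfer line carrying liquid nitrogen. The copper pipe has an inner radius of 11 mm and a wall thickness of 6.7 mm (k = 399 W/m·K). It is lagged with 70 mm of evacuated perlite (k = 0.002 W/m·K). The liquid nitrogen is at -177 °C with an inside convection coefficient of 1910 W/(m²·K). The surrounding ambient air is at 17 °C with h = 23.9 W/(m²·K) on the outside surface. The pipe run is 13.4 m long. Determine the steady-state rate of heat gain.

Q ≈ 20.4 W

For a radial system each layer contributes R = ln(r_out/r_in)/(2πkL); films add R = 1/(hA).
R_inner film = 1/(h_i·2πr₁L) = 1/(1910×2π×0.011×13.4) = 5.653×10^-4 K/W
R_copper pipe wall = ln(17.7/11)/(2π×399×13.4) = 1.416×10^-5 K/W
R_evacuated perlite = ln(87.7/17.7)/(2π×0.002×13.4) = 9.504 K/W
R_outer film = 1/(h_o·2πr_oL) = 1/(23.9×2π×0.0877×13.4) = 0.005667 K/W
R_total = 9.51 K/W
Q = ΔT/R_total = 194/9.51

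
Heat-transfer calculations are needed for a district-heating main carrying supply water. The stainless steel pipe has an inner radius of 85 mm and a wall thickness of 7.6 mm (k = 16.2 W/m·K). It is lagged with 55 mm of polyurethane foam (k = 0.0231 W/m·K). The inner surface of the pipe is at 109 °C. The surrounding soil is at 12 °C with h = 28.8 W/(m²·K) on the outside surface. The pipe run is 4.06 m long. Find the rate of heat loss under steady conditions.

Treating each annulus and film as a series resistance:
R_stainless steel pipe wall = ln(92.6/85)/(2π×16.2×4.06) = 2.072×10^-4 K/W
R_polyurethane foam = ln(147.6/92.6)/(2π×0.0231×4.06) = 0.7912 K/W
R_outer film = 1/(h_o·2πr_oL) = 1/(28.8×2π×0.1476×4.06) = 0.009222 K/W
R_total = 0.8006 K/W
Q = ΔT/R_total = 97/0.8006

Q ≈ 121 W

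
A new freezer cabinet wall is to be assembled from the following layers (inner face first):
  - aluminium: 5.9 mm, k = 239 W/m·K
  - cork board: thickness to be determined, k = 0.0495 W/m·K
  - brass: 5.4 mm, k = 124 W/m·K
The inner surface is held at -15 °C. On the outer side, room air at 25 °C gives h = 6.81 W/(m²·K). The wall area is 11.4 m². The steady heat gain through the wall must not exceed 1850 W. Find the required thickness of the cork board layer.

L ≈ 4.93 mm

Treating each layer as a thermal resistance in series:
R_aluminium = L/(kA) = 0.0059/(239×11.4) = 2.165×10^-6 K/W
R_brass = L/(kA) = 0.0054/(124×11.4) = 3.82×10^-6 K/W
R_outer film = 1/(h_o·A) = 1/(6.81×11.4) = 0.01288 K/W
Sum of the known resistances R_other = 0.01289 K/W
Required total resistance R_tot = ΔT/Q_allow = 40/1850 = 0.02162 K/W
R_cork board = R_tot − R_other = 0.008735 K/W
L = R·k·A = 0.008735×0.0495×11.4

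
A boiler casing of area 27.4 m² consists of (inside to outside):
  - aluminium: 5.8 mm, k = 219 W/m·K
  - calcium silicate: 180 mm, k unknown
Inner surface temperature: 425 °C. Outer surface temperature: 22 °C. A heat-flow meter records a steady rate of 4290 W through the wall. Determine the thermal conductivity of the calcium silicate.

k ≈ 0.0699 W/(m·K)

Using the resistance-network approach (series):
R_aluminium = L/(kA) = 0.0058/(219×27.4) = 9.666×10^-7 K/W
Sum of known resistances R_other = 9.666×10^-7 K/W
Total R = ΔT/Q = 403/4290 = 0.09394 K/W
R_calcium silicate = R_total − R_other = 0.09394 K/W
k = L/(R·A) = 0.18/(0.09394×27.4)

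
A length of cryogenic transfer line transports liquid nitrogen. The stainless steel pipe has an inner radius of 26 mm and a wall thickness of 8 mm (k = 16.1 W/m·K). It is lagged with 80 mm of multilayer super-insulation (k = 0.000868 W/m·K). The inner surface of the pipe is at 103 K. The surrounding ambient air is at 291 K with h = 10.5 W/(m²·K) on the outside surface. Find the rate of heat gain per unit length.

q′ ≈ 0.847 W/m

Cylindrical conduction, so R = ln(r₂/r₁)/(2πkL) per layer, in series:
R_stainless steel pipe wall = ln(34/26)/(2π×16.1×1) = 0.002652 K/W
R_multilayer super-insulation = ln(114/34)/(2π×0.000868×1) = 221.8 K/W
R_outer film = 1/(h_o·2πr_oL) = 1/(10.5×2π×0.114×1) = 0.133 K/W
R_total = 222 K/W
Q = ΔT/R_total = 188/222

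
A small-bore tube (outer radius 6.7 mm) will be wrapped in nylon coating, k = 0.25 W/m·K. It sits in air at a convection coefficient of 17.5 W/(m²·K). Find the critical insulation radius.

For a cylinder r_cr = k/h = 0.25/17.5
r_cr = 14.3 mm; since the bare radius (6.7 mm) is below r_cr, adding a thin layer of insulation will *increase* heat loss.

r_cr ≈ 14.3 mm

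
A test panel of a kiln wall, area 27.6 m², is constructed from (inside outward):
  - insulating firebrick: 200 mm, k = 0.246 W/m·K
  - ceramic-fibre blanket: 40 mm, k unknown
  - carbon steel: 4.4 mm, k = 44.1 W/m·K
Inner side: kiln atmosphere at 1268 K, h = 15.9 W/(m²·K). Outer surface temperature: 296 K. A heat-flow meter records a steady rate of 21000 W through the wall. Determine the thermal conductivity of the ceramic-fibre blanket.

k ≈ 0.0996 W/(m·K)

Series thermal resistances:
R_inner film = 1/(h_i·A) = 1/(15.9×27.6) = 0.002279 K/W
R_insulating firebrick = L/(kA) = 0.2/(0.246×27.6) = 0.02946 K/W
R_carbon steel = L/(kA) = 0.0044/(44.1×27.6) = 3.615×10^-6 K/W
Sum of known resistances R_other = 0.03174 K/W
Total R = ΔT/Q = 972/21000 = 0.04629 K/W
R_ceramic-fibre blanket = R_total − R_other = 0.01455 K/W
k = L/(R·A) = 0.04/(0.01455×27.6)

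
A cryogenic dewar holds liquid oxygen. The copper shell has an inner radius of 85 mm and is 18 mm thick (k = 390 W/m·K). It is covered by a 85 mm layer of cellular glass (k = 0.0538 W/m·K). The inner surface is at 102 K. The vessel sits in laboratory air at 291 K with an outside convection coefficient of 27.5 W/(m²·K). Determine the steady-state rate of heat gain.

Q ≈ 28.7 W

Radial (spherical) resistances in series:
R_copper shell = (1/0.085 − 1/0.103)/(4π×390) = 4.195×10^-4 K/W
R_cellular glass = (1/0.103 − 1/0.188)/(4π×0.0538) = 6.493 K/W
R_outer film = 1/(h·4πr_o²) = 1/(27.5×4π×0.188²) = 0.08187 K/W
R_total = 6.575 K/W
Q = ΔT/R_total = 189/6.575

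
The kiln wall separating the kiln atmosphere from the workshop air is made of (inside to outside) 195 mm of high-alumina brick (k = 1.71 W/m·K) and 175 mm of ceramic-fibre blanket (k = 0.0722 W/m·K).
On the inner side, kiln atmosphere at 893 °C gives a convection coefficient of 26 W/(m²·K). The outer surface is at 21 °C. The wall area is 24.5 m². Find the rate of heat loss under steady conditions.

Q ≈ 8290 W

Series thermal resistances:
R_inner film = 1/(h_i·A) = 1/(26×24.5) = 0.00157 K/W
R_high-alumina brick = L/(kA) = 0.195/(1.71×24.5) = 0.004654 K/W
R_ceramic-fibre blanket = L/(kA) = 0.175/(0.0722×24.5) = 0.09893 K/W
R_total = 0.1052 K/W
Q = ΔT / R_total = 872 / 0.1052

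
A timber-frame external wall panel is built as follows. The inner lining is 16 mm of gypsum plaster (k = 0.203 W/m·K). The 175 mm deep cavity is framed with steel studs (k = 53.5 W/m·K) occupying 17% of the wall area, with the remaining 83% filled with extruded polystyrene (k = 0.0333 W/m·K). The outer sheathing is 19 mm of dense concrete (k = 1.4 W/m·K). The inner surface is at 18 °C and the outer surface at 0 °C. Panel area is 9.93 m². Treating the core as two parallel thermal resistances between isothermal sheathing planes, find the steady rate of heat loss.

Q ≈ 1600 W

Sheathing layers in series; stud and cavity paths in parallel between them.
R_inner = 0.016/(0.203×9.93) = 0.007937 K/W
R_stud  = 0.175/(53.5×0.17×9.93) = 0.001938 K/W
R_cav   = 0.175/(0.0333×0.83×9.93) = 0.6376 K/W
1/R_core = 1/R_stud + 1/R_cav → R_core = 0.001932 K/W
R_outer = 0.019/(1.4×9.93) = 0.001367 K/W
R_total = 0.01124 K/W
Q = ΔT/R_total = 18/0.01124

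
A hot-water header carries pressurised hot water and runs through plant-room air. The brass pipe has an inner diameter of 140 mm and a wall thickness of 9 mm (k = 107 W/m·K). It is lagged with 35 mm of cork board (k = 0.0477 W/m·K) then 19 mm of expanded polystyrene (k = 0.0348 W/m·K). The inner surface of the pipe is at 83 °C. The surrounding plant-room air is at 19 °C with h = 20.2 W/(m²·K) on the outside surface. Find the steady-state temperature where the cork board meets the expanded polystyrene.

Cylindrical conduction, so R = ln(r₂/r₁)/(2πkL) per layer, in series:
R_brass pipe wall = ln(79/70)/(2π×107×1) = 1.799×10^-4 K/W
R_cork board = ln(114/79)/(2π×0.0477×1) = 1.224 K/W
R_expanded polystyrene = ln(133/114)/(2π×0.0348×1) = 0.705 K/W
R_outer film = 1/(h_o·2πr_oL) = 1/(20.2×2π×0.133×1) = 0.05924 K/W
R_total = 1.988 K/W
Q = ΔT/R_total = 64/1.988
Q = 32.2 W/m
T_interface = T_inner − Q·ΣR(inner→interface) = 83 − 32.2×1.224

T ≈ 43.6 °C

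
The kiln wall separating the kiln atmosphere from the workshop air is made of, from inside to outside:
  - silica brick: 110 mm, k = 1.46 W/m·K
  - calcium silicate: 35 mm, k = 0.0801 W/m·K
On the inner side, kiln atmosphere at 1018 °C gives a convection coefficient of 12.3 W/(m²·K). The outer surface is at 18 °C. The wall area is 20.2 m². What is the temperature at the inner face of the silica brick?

Series thermal resistances:
R_inner film = 1/(h_i·A) = 1/(12.3×20.2) = 0.004025 K/W
R_silica brick = L/(kA) = 0.11/(1.46×20.2) = 0.00373 K/W
R_calcium silicate = L/(kA) = 0.035/(0.0801×20.2) = 0.02163 K/W
R_total = 0.02939 K/W;  Q = ΔT/R_total = 1000/0.02939 = 34030 W
T_interface = T_inner − Q·ΣR(inner→interface) = 1018 − 34000×0.004025

T ≈ 881 °C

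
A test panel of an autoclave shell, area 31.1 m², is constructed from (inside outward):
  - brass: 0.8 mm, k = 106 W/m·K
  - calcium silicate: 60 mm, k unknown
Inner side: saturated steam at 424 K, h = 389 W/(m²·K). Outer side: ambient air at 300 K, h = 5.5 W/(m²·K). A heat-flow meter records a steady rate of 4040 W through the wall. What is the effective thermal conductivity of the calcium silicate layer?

Series thermal resistances:
R_inner film = 1/(h_i·A) = 1/(389×31.1) = 8.266×10^-5 K/W
R_brass = L/(kA) = 0.0008/(106×31.1) = 2.427×10^-7 K/W
R_outer film = 1/(h_o·A) = 1/(5.5×31.1) = 0.005846 K/W
Sum of known resistances R_other = 0.005929 K/W
Total R = ΔT/Q = 124/4040 = 0.03069 K/W
R_calcium silicate = R_total − R_other = 0.02476 K/W
k = L/(R·A) = 0.06/(0.02476×31.1)

k ≈ 0.0779 W/(m·K)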